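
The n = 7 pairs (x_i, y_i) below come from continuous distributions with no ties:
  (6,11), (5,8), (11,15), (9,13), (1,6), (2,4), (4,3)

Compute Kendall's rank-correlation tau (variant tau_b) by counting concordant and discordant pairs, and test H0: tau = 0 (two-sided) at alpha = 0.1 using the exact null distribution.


Step 1: Enumerate the 21 unordered pairs (i,j) with i<j and classify each by sign(x_j-x_i) * sign(y_j-y_i).
  (1,2):dx=-1,dy=-3->C; (1,3):dx=+5,dy=+4->C; (1,4):dx=+3,dy=+2->C; (1,5):dx=-5,dy=-5->C
  (1,6):dx=-4,dy=-7->C; (1,7):dx=-2,dy=-8->C; (2,3):dx=+6,dy=+7->C; (2,4):dx=+4,dy=+5->C
  (2,5):dx=-4,dy=-2->C; (2,6):dx=-3,dy=-4->C; (2,7):dx=-1,dy=-5->C; (3,4):dx=-2,dy=-2->C
  (3,5):dx=-10,dy=-9->C; (3,6):dx=-9,dy=-11->C; (3,7):dx=-7,dy=-12->C; (4,5):dx=-8,dy=-7->C
  (4,6):dx=-7,dy=-9->C; (4,7):dx=-5,dy=-10->C; (5,6):dx=+1,dy=-2->D; (5,7):dx=+3,dy=-3->D
  (6,7):dx=+2,dy=-1->D
Step 2: C = 18, D = 3, total pairs = 21.
Step 3: tau = (C - D)/(n(n-1)/2) = (18 - 3)/21 = 0.714286.
Step 4: Exact two-sided p-value (enumerate n! = 5040 permutations of y under H0): p = 0.030159.
Step 5: alpha = 0.1. reject H0.

tau_b = 0.7143 (C=18, D=3), p = 0.030159, reject H0.


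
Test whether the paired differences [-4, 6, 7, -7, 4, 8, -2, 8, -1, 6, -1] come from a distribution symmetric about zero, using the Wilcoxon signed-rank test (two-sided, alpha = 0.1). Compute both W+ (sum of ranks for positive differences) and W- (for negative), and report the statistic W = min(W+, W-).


Step 1: Drop any zero differences (none here) and take |d_i|.
|d| = [4, 6, 7, 7, 4, 8, 2, 8, 1, 6, 1]
Step 2: Midrank |d_i| (ties get averaged ranks).
ranks: |4|->4.5, |6|->6.5, |7|->8.5, |7|->8.5, |4|->4.5, |8|->10.5, |2|->3, |8|->10.5, |1|->1.5, |6|->6.5, |1|->1.5
Step 3: Attach original signs; sum ranks with positive sign and with negative sign.
W+ = 6.5 + 8.5 + 4.5 + 10.5 + 10.5 + 6.5 = 47
W- = 4.5 + 8.5 + 3 + 1.5 + 1.5 = 19
(Check: W+ + W- = 66 should equal n(n+1)/2 = 66.)
Step 4: Test statistic W = min(W+, W-) = 19.
Step 5: Ties in |d|, so use the tie-corrected normal approximation.
        E[W] = n(n+1)/4 = 11*12/4 = 33.
        Tie groups: |d|=1 (t=2), |d|=4 (t=2), |d|=6 (t=2), |d|=7 (t=2), |d|=8 (t=2); sum(t^3 - t) = 30.
        Var[W] = n(n+1)(2n+1)/24 - sum(t^3-t)/48 = 3036/24 - 30/48 = 125.875.
        z = (W - E[W]) / sqrt(Var[W]) = (19 - 33) / 11.2194 = -1.2478.
        Two-sided p = 2*Phi(z) = 0.212090.
Step 6: alpha = 0.1. fail to reject H0.

W+ = 47, W- = 19, W = min = 19, p = 0.212090, fail to reject H0.


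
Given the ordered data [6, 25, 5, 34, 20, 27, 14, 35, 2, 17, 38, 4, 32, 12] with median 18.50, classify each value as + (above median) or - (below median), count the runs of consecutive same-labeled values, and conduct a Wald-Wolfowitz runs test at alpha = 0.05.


Step 1: Compute median = 18.50; label A = above, B = below.
Labels in order: BABAAABABBABAB  (n_A = 7, n_B = 7)
Step 2: Count runs R = 11.
Step 3: Under H0 (random ordering), E[R] = 2*n_A*n_B/(n_A+n_B) + 1 = 2*7*7/14 + 1 = 8.0000.
        Var[R] = 2*n_A*n_B*(2*n_A*n_B - n_A - n_B) / ((n_A+n_B)^2 * (n_A+n_B-1)) = 8232/2548 = 3.2308.
        SD[R] = 1.7974.
Step 4: Continuity-corrected z = (R - 0.5 - E[R]) / SD[R] = (11 - 0.5 - 8.0000) / 1.7974 = 1.3909.
Step 5: Two-sided p-value via normal approximation = 2*(1 - Phi(|z|)) = 0.164264.
Step 6: alpha = 0.05. fail to reject H0.

R = 11, z = 1.3909, p = 0.164264, fail to reject H0.


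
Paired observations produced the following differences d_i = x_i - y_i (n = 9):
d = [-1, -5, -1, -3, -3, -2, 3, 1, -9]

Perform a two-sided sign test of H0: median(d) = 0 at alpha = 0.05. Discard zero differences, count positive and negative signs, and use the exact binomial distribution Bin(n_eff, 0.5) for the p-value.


Step 1: Discard zero differences. Original n = 9; n_eff = number of nonzero differences = 9.
Nonzero differences (with sign): -1, -5, -1, -3, -3, -2, +3, +1, -9
Step 2: Count signs: positive = 2, negative = 7.
Step 3: Under H0: P(positive) = 0.5, so the number of positives S ~ Bin(9, 0.5).
Step 4: Two-sided exact p-value = sum of Bin(9,0.5) probabilities at or below the observed probability = 0.179688.
Step 5: alpha = 0.05. fail to reject H0.

n_eff = 9, pos = 2, neg = 7, p = 0.179688, fail to reject H0.


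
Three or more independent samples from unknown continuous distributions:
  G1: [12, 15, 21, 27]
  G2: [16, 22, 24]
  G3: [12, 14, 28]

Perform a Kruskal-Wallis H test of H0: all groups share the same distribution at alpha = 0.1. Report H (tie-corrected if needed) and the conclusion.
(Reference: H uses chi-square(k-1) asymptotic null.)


Step 1: Combine all N = 10 observations and assign midranks.
sorted (value, group, rank): (12,G1,1.5), (12,G3,1.5), (14,G3,3), (15,G1,4), (16,G2,5), (21,G1,6), (22,G2,7), (24,G2,8), (27,G1,9), (28,G3,10)
Step 2: Sum ranks within each group.
R_1 = 20.5 (n_1 = 4)
R_2 = 20 (n_2 = 3)
R_3 = 14.5 (n_3 = 3)
Step 3: H = 12/(N(N+1)) * sum(R_i^2/n_i) - 3(N+1)
     = 12/(10*11) * (20.5^2/4 + 20^2/3 + 14.5^2/3) - 3*11
     = 0.109091 * 308.479 - 33
     = 0.652273.
Step 4: Ties present; correction factor C = 1 - 6/(10^3 - 10) = 0.993939. Corrected H = 0.652273 / 0.993939 = 0.656250.
Step 5: Under H0, H ~ chi^2(2); p-value = 0.720273.
Step 6: alpha = 0.1. fail to reject H0.

H = 0.6563, df = 2, p = 0.720273, fail to reject H0.


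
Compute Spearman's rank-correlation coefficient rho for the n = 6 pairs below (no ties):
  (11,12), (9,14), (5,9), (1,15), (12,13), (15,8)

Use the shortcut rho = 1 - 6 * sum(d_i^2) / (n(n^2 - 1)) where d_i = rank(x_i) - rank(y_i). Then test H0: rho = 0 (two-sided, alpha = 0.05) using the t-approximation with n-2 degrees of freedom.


Step 1: Rank x and y separately (midranks; no ties here).
rank(x): 11->4, 9->3, 5->2, 1->1, 12->5, 15->6
rank(y): 12->3, 14->5, 9->2, 15->6, 13->4, 8->1
Step 2: d_i = R_x(i) - R_y(i); compute d_i^2.
  (4-3)^2=1, (3-5)^2=4, (2-2)^2=0, (1-6)^2=25, (5-4)^2=1, (6-1)^2=25
sum(d^2) = 56.
Step 3: rho = 1 - 6*56 / (6*(6^2 - 1)) = 1 - 336/210 = -0.600000.
Step 4: Under H0, t = rho * sqrt((n-2)/(1-rho^2)) = -1.5000 ~ t(4).
Step 5: Two-sided p-value from the t-distribution with 4 df = 0.208000.
Step 6: alpha = 0.05. fail to reject H0.

rho = -0.6000, p = 0.208000, fail to reject H0 at alpha = 0.05.


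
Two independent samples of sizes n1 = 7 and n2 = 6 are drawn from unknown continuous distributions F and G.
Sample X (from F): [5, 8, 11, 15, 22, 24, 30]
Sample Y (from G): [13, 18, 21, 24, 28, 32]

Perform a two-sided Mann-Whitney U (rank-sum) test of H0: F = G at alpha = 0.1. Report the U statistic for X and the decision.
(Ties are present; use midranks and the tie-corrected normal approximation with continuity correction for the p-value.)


Step 1: Combine and sort all 13 observations; assign midranks.
sorted (value, group): (5,X), (8,X), (11,X), (13,Y), (15,X), (18,Y), (21,Y), (22,X), (24,X), (24,Y), (28,Y), (30,X), (32,Y)
ranks: 5->1, 8->2, 11->3, 13->4, 15->5, 18->6, 21->7, 22->8, 24->9.5, 24->9.5, 28->11, 30->12, 32->13
Step 2: Rank sum for X: R1 = 1 + 2 + 3 + 5 + 8 + 9.5 + 12 = 40.5.
Step 3: U_X = R1 - n1(n1+1)/2 = 40.5 - 7*8/2 = 40.5 - 28 = 12.5.
       U_Y = n1*n2 - U_X = 42 - 12.5 = 29.5.
Step 4: Ties are present, so use the tie-corrected normal approximation (with continuity correction) for the p-value.
Step 5: p-value = 0.252445; compare to alpha = 0.1. fail to reject H0.

U_X = 12.5, p = 0.252445, fail to reject H0 at alpha = 0.1.


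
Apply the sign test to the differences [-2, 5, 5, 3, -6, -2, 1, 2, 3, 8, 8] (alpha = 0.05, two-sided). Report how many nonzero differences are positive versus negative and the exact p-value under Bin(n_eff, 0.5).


Step 1: Discard zero differences. Original n = 11; n_eff = number of nonzero differences = 11.
Nonzero differences (with sign): -2, +5, +5, +3, -6, -2, +1, +2, +3, +8, +8
Step 2: Count signs: positive = 8, negative = 3.
Step 3: Under H0: P(positive) = 0.5, so the number of positives S ~ Bin(11, 0.5).
Step 4: Two-sided exact p-value = sum of Bin(11,0.5) probabilities at or below the observed probability = 0.226562.
Step 5: alpha = 0.05. fail to reject H0.

n_eff = 11, pos = 8, neg = 3, p = 0.226562, fail to reject H0.


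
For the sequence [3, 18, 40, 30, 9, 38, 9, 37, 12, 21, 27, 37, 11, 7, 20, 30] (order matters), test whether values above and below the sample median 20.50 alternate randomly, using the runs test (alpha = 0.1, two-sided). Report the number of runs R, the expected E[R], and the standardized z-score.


Step 1: Compute median = 20.50; label A = above, B = below.
Labels in order: BBAABABABAAABBBA  (n_A = 8, n_B = 8)
Step 2: Count runs R = 10.
Step 3: Under H0 (random ordering), E[R] = 2*n_A*n_B/(n_A+n_B) + 1 = 2*8*8/16 + 1 = 9.0000.
        Var[R] = 2*n_A*n_B*(2*n_A*n_B - n_A - n_B) / ((n_A+n_B)^2 * (n_A+n_B-1)) = 14336/3840 = 3.7333.
        SD[R] = 1.9322.
Step 4: Continuity-corrected z = (R - 0.5 - E[R]) / SD[R] = (10 - 0.5 - 9.0000) / 1.9322 = 0.2588.
Step 5: Two-sided p-value via normal approximation = 2*(1 - Phi(|z|)) = 0.795809.
Step 6: alpha = 0.1. fail to reject H0.

R = 10, z = 0.2588, p = 0.795809, fail to reject H0.


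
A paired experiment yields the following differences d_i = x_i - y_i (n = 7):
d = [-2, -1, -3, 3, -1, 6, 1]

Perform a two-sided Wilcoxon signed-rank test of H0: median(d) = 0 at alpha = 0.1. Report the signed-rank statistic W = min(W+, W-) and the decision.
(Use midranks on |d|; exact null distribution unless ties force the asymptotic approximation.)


Step 1: Drop any zero differences (none here) and take |d_i|.
|d| = [2, 1, 3, 3, 1, 6, 1]
Step 2: Midrank |d_i| (ties get averaged ranks).
ranks: |2|->4, |1|->2, |3|->5.5, |3|->5.5, |1|->2, |6|->7, |1|->2
Step 3: Attach original signs; sum ranks with positive sign and with negative sign.
W+ = 5.5 + 7 + 2 = 14.5
W- = 4 + 2 + 5.5 + 2 = 13.5
(Check: W+ + W- = 28 should equal n(n+1)/2 = 28.)
Step 4: Test statistic W = min(W+, W-) = 13.5.
Step 5: Ties in |d|, so use the tie-corrected normal approximation.
        E[W] = n(n+1)/4 = 7*8/4 = 14.
        Tie groups: |d|=1 (t=3), |d|=3 (t=2); sum(t^3 - t) = 30.
        Var[W] = n(n+1)(2n+1)/24 - sum(t^3-t)/48 = 840/24 - 30/48 = 34.375.
        z = (W - E[W]) / sqrt(Var[W]) = (13.5 - 14) / 5.8630 = -0.0853.
        Two-sided p = 2*Phi(z) = 0.932039.
Step 6: alpha = 0.1. fail to reject H0.

W+ = 14.5, W- = 13.5, W = min = 13.5, p = 0.932039, fail to reject H0.


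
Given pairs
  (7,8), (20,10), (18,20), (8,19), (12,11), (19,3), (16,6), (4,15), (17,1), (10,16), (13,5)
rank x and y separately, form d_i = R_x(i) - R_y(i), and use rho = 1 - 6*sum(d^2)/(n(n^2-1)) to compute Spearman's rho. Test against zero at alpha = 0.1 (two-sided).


Step 1: Rank x and y separately (midranks; no ties here).
rank(x): 7->2, 20->11, 18->9, 8->3, 12->5, 19->10, 16->7, 4->1, 17->8, 10->4, 13->6
rank(y): 8->5, 10->6, 20->11, 19->10, 11->7, 3->2, 6->4, 15->8, 1->1, 16->9, 5->3
Step 2: d_i = R_x(i) - R_y(i); compute d_i^2.
  (2-5)^2=9, (11-6)^2=25, (9-11)^2=4, (3-10)^2=49, (5-7)^2=4, (10-2)^2=64, (7-4)^2=9, (1-8)^2=49, (8-1)^2=49, (4-9)^2=25, (6-3)^2=9
sum(d^2) = 296.
Step 3: rho = 1 - 6*296 / (11*(11^2 - 1)) = 1 - 1776/1320 = -0.345455.
Step 4: Under H0, t = rho * sqrt((n-2)/(1-rho^2)) = -1.1044 ~ t(9).
Step 5: Two-sided p-value from the t-distribution with 9 df = 0.298089.
Step 6: alpha = 0.1. fail to reject H0.

rho = -0.3455, p = 0.298089, fail to reject H0 at alpha = 0.1.


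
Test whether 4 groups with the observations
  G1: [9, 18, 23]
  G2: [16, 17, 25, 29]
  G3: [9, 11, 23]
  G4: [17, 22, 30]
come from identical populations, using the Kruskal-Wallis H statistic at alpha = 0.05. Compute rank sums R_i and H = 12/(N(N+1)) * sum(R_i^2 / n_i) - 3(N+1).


Step 1: Combine all N = 13 observations and assign midranks.
sorted (value, group, rank): (9,G1,1.5), (9,G3,1.5), (11,G3,3), (16,G2,4), (17,G2,5.5), (17,G4,5.5), (18,G1,7), (22,G4,8), (23,G1,9.5), (23,G3,9.5), (25,G2,11), (29,G2,12), (30,G4,13)
Step 2: Sum ranks within each group.
R_1 = 18 (n_1 = 3)
R_2 = 32.5 (n_2 = 4)
R_3 = 14 (n_3 = 3)
R_4 = 26.5 (n_4 = 3)
Step 3: H = 12/(N(N+1)) * sum(R_i^2/n_i) - 3(N+1)
     = 12/(13*14) * (18^2/3 + 32.5^2/4 + 14^2/3 + 26.5^2/3) - 3*14
     = 0.065934 * 671.479 - 42
     = 2.273352.
Step 4: Ties present; correction factor C = 1 - 18/(13^3 - 13) = 0.991758. Corrected H = 2.273352 / 0.991758 = 2.292244.
Step 5: Under H0, H ~ chi^2(3); p-value = 0.514008.
Step 6: alpha = 0.05. fail to reject H0.

H = 2.2922, df = 3, p = 0.514008, fail to reject H0.


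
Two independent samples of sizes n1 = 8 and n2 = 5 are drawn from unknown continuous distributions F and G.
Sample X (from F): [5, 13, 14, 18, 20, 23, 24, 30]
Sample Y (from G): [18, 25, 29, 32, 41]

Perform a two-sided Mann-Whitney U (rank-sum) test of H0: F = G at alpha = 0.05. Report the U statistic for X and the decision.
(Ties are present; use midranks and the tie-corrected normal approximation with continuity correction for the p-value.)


Step 1: Combine and sort all 13 observations; assign midranks.
sorted (value, group): (5,X), (13,X), (14,X), (18,X), (18,Y), (20,X), (23,X), (24,X), (25,Y), (29,Y), (30,X), (32,Y), (41,Y)
ranks: 5->1, 13->2, 14->3, 18->4.5, 18->4.5, 20->6, 23->7, 24->8, 25->9, 29->10, 30->11, 32->12, 41->13
Step 2: Rank sum for X: R1 = 1 + 2 + 3 + 4.5 + 6 + 7 + 8 + 11 = 42.5.
Step 3: U_X = R1 - n1(n1+1)/2 = 42.5 - 8*9/2 = 42.5 - 36 = 6.5.
       U_Y = n1*n2 - U_X = 40 - 6.5 = 33.5.
Step 4: Ties are present, so use the tie-corrected normal approximation (with continuity correction) for the p-value.
Step 5: p-value = 0.056699; compare to alpha = 0.05. fail to reject H0.

U_X = 6.5, p = 0.056699, fail to reject H0 at alpha = 0.05.


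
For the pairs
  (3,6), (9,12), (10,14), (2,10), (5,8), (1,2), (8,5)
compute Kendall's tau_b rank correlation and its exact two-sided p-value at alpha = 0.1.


Step 1: Enumerate the 21 unordered pairs (i,j) with i<j and classify each by sign(x_j-x_i) * sign(y_j-y_i).
  (1,2):dx=+6,dy=+6->C; (1,3):dx=+7,dy=+8->C; (1,4):dx=-1,dy=+4->D; (1,5):dx=+2,dy=+2->C
  (1,6):dx=-2,dy=-4->C; (1,7):dx=+5,dy=-1->D; (2,3):dx=+1,dy=+2->C; (2,4):dx=-7,dy=-2->C
  (2,5):dx=-4,dy=-4->C; (2,6):dx=-8,dy=-10->C; (2,7):dx=-1,dy=-7->C; (3,4):dx=-8,dy=-4->C
  (3,5):dx=-5,dy=-6->C; (3,6):dx=-9,dy=-12->C; (3,7):dx=-2,dy=-9->C; (4,5):dx=+3,dy=-2->D
  (4,6):dx=-1,dy=-8->C; (4,7):dx=+6,dy=-5->D; (5,6):dx=-4,dy=-6->C; (5,7):dx=+3,dy=-3->D
  (6,7):dx=+7,dy=+3->C
Step 2: C = 16, D = 5, total pairs = 21.
Step 3: tau = (C - D)/(n(n-1)/2) = (16 - 5)/21 = 0.523810.
Step 4: Exact two-sided p-value (enumerate n! = 5040 permutations of y under H0): p = 0.136111.
Step 5: alpha = 0.1. fail to reject H0.

tau_b = 0.5238 (C=16, D=5), p = 0.136111, fail to reject H0.


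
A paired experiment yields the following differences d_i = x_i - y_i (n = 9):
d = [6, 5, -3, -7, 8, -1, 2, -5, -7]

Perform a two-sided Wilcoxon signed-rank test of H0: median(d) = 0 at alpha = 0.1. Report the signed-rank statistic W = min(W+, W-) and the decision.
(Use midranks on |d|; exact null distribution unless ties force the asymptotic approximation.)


Step 1: Drop any zero differences (none here) and take |d_i|.
|d| = [6, 5, 3, 7, 8, 1, 2, 5, 7]
Step 2: Midrank |d_i| (ties get averaged ranks).
ranks: |6|->6, |5|->4.5, |3|->3, |7|->7.5, |8|->9, |1|->1, |2|->2, |5|->4.5, |7|->7.5
Step 3: Attach original signs; sum ranks with positive sign and with negative sign.
W+ = 6 + 4.5 + 9 + 2 = 21.5
W- = 3 + 7.5 + 1 + 4.5 + 7.5 = 23.5
(Check: W+ + W- = 45 should equal n(n+1)/2 = 45.)
Step 4: Test statistic W = min(W+, W-) = 21.5.
Step 5: Ties in |d|, so use the tie-corrected normal approximation.
        E[W] = n(n+1)/4 = 9*10/4 = 22.5.
        Tie groups: |d|=5 (t=2), |d|=7 (t=2); sum(t^3 - t) = 12.
        Var[W] = n(n+1)(2n+1)/24 - sum(t^3-t)/48 = 1710/24 - 12/48 = 71.
        z = (W - E[W]) / sqrt(Var[W]) = (21.5 - 22.5) / 8.4261 = -0.1187.
        Two-sided p = 2*Phi(z) = 0.905530.
Step 6: alpha = 0.1. fail to reject H0.

W+ = 21.5, W- = 23.5, W = min = 21.5, p = 0.905530, fail to reject H0.


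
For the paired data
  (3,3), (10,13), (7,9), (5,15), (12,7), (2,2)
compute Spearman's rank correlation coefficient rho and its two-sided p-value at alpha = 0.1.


Step 1: Rank x and y separately (midranks; no ties here).
rank(x): 3->2, 10->5, 7->4, 5->3, 12->6, 2->1
rank(y): 3->2, 13->5, 9->4, 15->6, 7->3, 2->1
Step 2: d_i = R_x(i) - R_y(i); compute d_i^2.
  (2-2)^2=0, (5-5)^2=0, (4-4)^2=0, (3-6)^2=9, (6-3)^2=9, (1-1)^2=0
sum(d^2) = 18.
Step 3: rho = 1 - 6*18 / (6*(6^2 - 1)) = 1 - 108/210 = 0.485714.
Step 4: Under H0, t = rho * sqrt((n-2)/(1-rho^2)) = 1.1113 ~ t(4).
Step 5: Two-sided p-value from the t-distribution with 4 df = 0.328723.
Step 6: alpha = 0.1. fail to reject H0.

rho = 0.4857, p = 0.328723, fail to reject H0 at alpha = 0.1.


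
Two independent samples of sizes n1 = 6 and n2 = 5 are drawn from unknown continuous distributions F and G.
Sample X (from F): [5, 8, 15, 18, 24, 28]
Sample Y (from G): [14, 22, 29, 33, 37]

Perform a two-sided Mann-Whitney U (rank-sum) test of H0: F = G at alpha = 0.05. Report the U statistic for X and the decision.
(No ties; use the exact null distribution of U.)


Step 1: Combine and sort all 11 observations; assign midranks.
sorted (value, group): (5,X), (8,X), (14,Y), (15,X), (18,X), (22,Y), (24,X), (28,X), (29,Y), (33,Y), (37,Y)
ranks: 5->1, 8->2, 14->3, 15->4, 18->5, 22->6, 24->7, 28->8, 29->9, 33->10, 37->11
Step 2: Rank sum for X: R1 = 1 + 2 + 4 + 5 + 7 + 8 = 27.
Step 3: U_X = R1 - n1(n1+1)/2 = 27 - 6*7/2 = 27 - 21 = 6.
       U_Y = n1*n2 - U_X = 30 - 6 = 24.
Step 4: No ties, so the exact null distribution of U (based on enumerating the C(11,6) = 462 equally likely rank assignments) gives the two-sided p-value.
Step 5: p-value = 0.125541; compare to alpha = 0.05. fail to reject H0.

U_X = 6, p = 0.125541, fail to reject H0 at alpha = 0.05.


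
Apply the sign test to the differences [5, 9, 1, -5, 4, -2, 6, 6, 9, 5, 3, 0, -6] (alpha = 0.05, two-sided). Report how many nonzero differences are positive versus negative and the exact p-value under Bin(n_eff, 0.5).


Step 1: Discard zero differences. Original n = 13; n_eff = number of nonzero differences = 12.
Nonzero differences (with sign): +5, +9, +1, -5, +4, -2, +6, +6, +9, +5, +3, -6
Step 2: Count signs: positive = 9, negative = 3.
Step 3: Under H0: P(positive) = 0.5, so the number of positives S ~ Bin(12, 0.5).
Step 4: Two-sided exact p-value = sum of Bin(12,0.5) probabilities at or below the observed probability = 0.145996.
Step 5: alpha = 0.05. fail to reject H0.

n_eff = 12, pos = 9, neg = 3, p = 0.145996, fail to reject H0.


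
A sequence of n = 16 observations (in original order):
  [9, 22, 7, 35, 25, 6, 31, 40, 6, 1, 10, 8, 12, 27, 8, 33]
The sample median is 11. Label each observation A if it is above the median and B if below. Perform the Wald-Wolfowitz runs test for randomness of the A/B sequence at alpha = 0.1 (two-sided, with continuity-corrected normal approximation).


Step 1: Compute median = 11; label A = above, B = below.
Labels in order: BABAABAABBBBAABA  (n_A = 8, n_B = 8)
Step 2: Count runs R = 10.
Step 3: Under H0 (random ordering), E[R] = 2*n_A*n_B/(n_A+n_B) + 1 = 2*8*8/16 + 1 = 9.0000.
        Var[R] = 2*n_A*n_B*(2*n_A*n_B - n_A - n_B) / ((n_A+n_B)^2 * (n_A+n_B-1)) = 14336/3840 = 3.7333.
        SD[R] = 1.9322.
Step 4: Continuity-corrected z = (R - 0.5 - E[R]) / SD[R] = (10 - 0.5 - 9.0000) / 1.9322 = 0.2588.
Step 5: Two-sided p-value via normal approximation = 2*(1 - Phi(|z|)) = 0.795809.
Step 6: alpha = 0.1. fail to reject H0.

R = 10, z = 0.2588, p = 0.795809, fail to reject H0.


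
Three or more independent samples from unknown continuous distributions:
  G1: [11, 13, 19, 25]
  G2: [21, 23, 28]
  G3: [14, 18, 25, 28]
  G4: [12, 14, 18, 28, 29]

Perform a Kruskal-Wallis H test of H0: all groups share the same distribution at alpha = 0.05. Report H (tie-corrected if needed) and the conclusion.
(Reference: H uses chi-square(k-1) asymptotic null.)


Step 1: Combine all N = 16 observations and assign midranks.
sorted (value, group, rank): (11,G1,1), (12,G4,2), (13,G1,3), (14,G3,4.5), (14,G4,4.5), (18,G3,6.5), (18,G4,6.5), (19,G1,8), (21,G2,9), (23,G2,10), (25,G1,11.5), (25,G3,11.5), (28,G2,14), (28,G3,14), (28,G4,14), (29,G4,16)
Step 2: Sum ranks within each group.
R_1 = 23.5 (n_1 = 4)
R_2 = 33 (n_2 = 3)
R_3 = 36.5 (n_3 = 4)
R_4 = 43 (n_4 = 5)
Step 3: H = 12/(N(N+1)) * sum(R_i^2/n_i) - 3(N+1)
     = 12/(16*17) * (23.5^2/4 + 33^2/3 + 36.5^2/4 + 43^2/5) - 3*17
     = 0.044118 * 1203.92 - 51
     = 2.114338.
Step 4: Ties present; correction factor C = 1 - 42/(16^3 - 16) = 0.989706. Corrected H = 2.114338 / 0.989706 = 2.136330.
Step 5: Under H0, H ~ chi^2(3); p-value = 0.544598.
Step 6: alpha = 0.05. fail to reject H0.

H = 2.1363, df = 3, p = 0.544598, fail to reject H0.


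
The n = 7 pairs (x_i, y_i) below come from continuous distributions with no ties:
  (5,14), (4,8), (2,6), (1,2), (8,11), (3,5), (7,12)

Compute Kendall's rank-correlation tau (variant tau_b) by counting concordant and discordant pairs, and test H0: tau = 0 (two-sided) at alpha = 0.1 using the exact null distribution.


Step 1: Enumerate the 21 unordered pairs (i,j) with i<j and classify each by sign(x_j-x_i) * sign(y_j-y_i).
  (1,2):dx=-1,dy=-6->C; (1,3):dx=-3,dy=-8->C; (1,4):dx=-4,dy=-12->C; (1,5):dx=+3,dy=-3->D
  (1,6):dx=-2,dy=-9->C; (1,7):dx=+2,dy=-2->D; (2,3):dx=-2,dy=-2->C; (2,4):dx=-3,dy=-6->C
  (2,5):dx=+4,dy=+3->C; (2,6):dx=-1,dy=-3->C; (2,7):dx=+3,dy=+4->C; (3,4):dx=-1,dy=-4->C
  (3,5):dx=+6,dy=+5->C; (3,6):dx=+1,dy=-1->D; (3,7):dx=+5,dy=+6->C; (4,5):dx=+7,dy=+9->C
  (4,6):dx=+2,dy=+3->C; (4,7):dx=+6,dy=+10->C; (5,6):dx=-5,dy=-6->C; (5,7):dx=-1,dy=+1->D
  (6,7):dx=+4,dy=+7->C
Step 2: C = 17, D = 4, total pairs = 21.
Step 3: tau = (C - D)/(n(n-1)/2) = (17 - 4)/21 = 0.619048.
Step 4: Exact two-sided p-value (enumerate n! = 5040 permutations of y under H0): p = 0.069048.
Step 5: alpha = 0.1. reject H0.

tau_b = 0.6190 (C=17, D=4), p = 0.069048, reject H0.


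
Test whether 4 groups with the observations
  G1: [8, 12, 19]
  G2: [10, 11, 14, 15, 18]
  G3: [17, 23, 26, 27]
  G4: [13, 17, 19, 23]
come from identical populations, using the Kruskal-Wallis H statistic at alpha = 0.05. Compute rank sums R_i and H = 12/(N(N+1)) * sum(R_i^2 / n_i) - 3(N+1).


Step 1: Combine all N = 16 observations and assign midranks.
sorted (value, group, rank): (8,G1,1), (10,G2,2), (11,G2,3), (12,G1,4), (13,G4,5), (14,G2,6), (15,G2,7), (17,G3,8.5), (17,G4,8.5), (18,G2,10), (19,G1,11.5), (19,G4,11.5), (23,G3,13.5), (23,G4,13.5), (26,G3,15), (27,G3,16)
Step 2: Sum ranks within each group.
R_1 = 16.5 (n_1 = 3)
R_2 = 28 (n_2 = 5)
R_3 = 53 (n_3 = 4)
R_4 = 38.5 (n_4 = 4)
Step 3: H = 12/(N(N+1)) * sum(R_i^2/n_i) - 3(N+1)
     = 12/(16*17) * (16.5^2/3 + 28^2/5 + 53^2/4 + 38.5^2/4) - 3*17
     = 0.044118 * 1320.36 - 51
     = 7.251287.
Step 4: Ties present; correction factor C = 1 - 18/(16^3 - 16) = 0.995588. Corrected H = 7.251287 / 0.995588 = 7.283419.
Step 5: Under H0, H ~ chi^2(3); p-value = 0.063392.
Step 6: alpha = 0.05. fail to reject H0.

H = 7.2834, df = 3, p = 0.063392, fail to reject H0.


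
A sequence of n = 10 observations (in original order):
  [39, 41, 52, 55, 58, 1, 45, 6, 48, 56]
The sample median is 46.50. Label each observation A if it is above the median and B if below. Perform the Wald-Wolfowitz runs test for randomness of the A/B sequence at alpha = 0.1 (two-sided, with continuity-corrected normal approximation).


Step 1: Compute median = 46.50; label A = above, B = below.
Labels in order: BBAAABBBAA  (n_A = 5, n_B = 5)
Step 2: Count runs R = 4.
Step 3: Under H0 (random ordering), E[R] = 2*n_A*n_B/(n_A+n_B) + 1 = 2*5*5/10 + 1 = 6.0000.
        Var[R] = 2*n_A*n_B*(2*n_A*n_B - n_A - n_B) / ((n_A+n_B)^2 * (n_A+n_B-1)) = 2000/900 = 2.2222.
        SD[R] = 1.4907.
Step 4: Continuity-corrected z = (R + 0.5 - E[R]) / SD[R] = (4 + 0.5 - 6.0000) / 1.4907 = -1.0062.
Step 5: Two-sided p-value via normal approximation = 2*(1 - Phi(|z|)) = 0.314305.
Step 6: alpha = 0.1. fail to reject H0.

R = 4, z = -1.0062, p = 0.314305, fail to reject H0.


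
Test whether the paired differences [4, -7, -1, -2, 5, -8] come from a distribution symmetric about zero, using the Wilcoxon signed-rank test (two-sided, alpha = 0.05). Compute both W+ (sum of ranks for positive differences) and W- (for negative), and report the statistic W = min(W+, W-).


Step 1: Drop any zero differences (none here) and take |d_i|.
|d| = [4, 7, 1, 2, 5, 8]
Step 2: Midrank |d_i| (ties get averaged ranks).
ranks: |4|->3, |7|->5, |1|->1, |2|->2, |5|->4, |8|->6
Step 3: Attach original signs; sum ranks with positive sign and with negative sign.
W+ = 3 + 4 = 7
W- = 5 + 1 + 2 + 6 = 14
(Check: W+ + W- = 21 should equal n(n+1)/2 = 21.)
Step 4: Test statistic W = min(W+, W-) = 7.
Step 5: No ties, so the exact null distribution over the 2^6 = 64 sign assignments gives the two-sided p-value = 0.562500.
Step 6: alpha = 0.05. fail to reject H0.

W+ = 7, W- = 14, W = min = 7, p = 0.562500, fail to reject H0.


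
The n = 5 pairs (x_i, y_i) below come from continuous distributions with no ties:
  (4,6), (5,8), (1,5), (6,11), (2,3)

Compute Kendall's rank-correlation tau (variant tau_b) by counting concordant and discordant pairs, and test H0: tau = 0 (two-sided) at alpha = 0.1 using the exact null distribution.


Step 1: Enumerate the 10 unordered pairs (i,j) with i<j and classify each by sign(x_j-x_i) * sign(y_j-y_i).
  (1,2):dx=+1,dy=+2->C; (1,3):dx=-3,dy=-1->C; (1,4):dx=+2,dy=+5->C; (1,5):dx=-2,dy=-3->C
  (2,3):dx=-4,dy=-3->C; (2,4):dx=+1,dy=+3->C; (2,5):dx=-3,dy=-5->C; (3,4):dx=+5,dy=+6->C
  (3,5):dx=+1,dy=-2->D; (4,5):dx=-4,dy=-8->C
Step 2: C = 9, D = 1, total pairs = 10.
Step 3: tau = (C - D)/(n(n-1)/2) = (9 - 1)/10 = 0.800000.
Step 4: Exact two-sided p-value (enumerate n! = 120 permutations of y under H0): p = 0.083333.
Step 5: alpha = 0.1. reject H0.

tau_b = 0.8000 (C=9, D=1), p = 0.083333, reject H0.


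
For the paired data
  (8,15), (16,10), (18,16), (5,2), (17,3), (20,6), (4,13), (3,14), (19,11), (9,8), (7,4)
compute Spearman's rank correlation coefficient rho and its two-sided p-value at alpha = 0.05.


Step 1: Rank x and y separately (midranks; no ties here).
rank(x): 8->5, 16->7, 18->9, 5->3, 17->8, 20->11, 4->2, 3->1, 19->10, 9->6, 7->4
rank(y): 15->10, 10->6, 16->11, 2->1, 3->2, 6->4, 13->8, 14->9, 11->7, 8->5, 4->3
Step 2: d_i = R_x(i) - R_y(i); compute d_i^2.
  (5-10)^2=25, (7-6)^2=1, (9-11)^2=4, (3-1)^2=4, (8-2)^2=36, (11-4)^2=49, (2-8)^2=36, (1-9)^2=64, (10-7)^2=9, (6-5)^2=1, (4-3)^2=1
sum(d^2) = 230.
Step 3: rho = 1 - 6*230 / (11*(11^2 - 1)) = 1 - 1380/1320 = -0.045455.
Step 4: Under H0, t = rho * sqrt((n-2)/(1-rho^2)) = -0.1365 ~ t(9).
Step 5: Two-sided p-value from the t-distribution with 9 df = 0.894427.
Step 6: alpha = 0.05. fail to reject H0.

rho = -0.0455, p = 0.894427, fail to reject H0 at alpha = 0.05.


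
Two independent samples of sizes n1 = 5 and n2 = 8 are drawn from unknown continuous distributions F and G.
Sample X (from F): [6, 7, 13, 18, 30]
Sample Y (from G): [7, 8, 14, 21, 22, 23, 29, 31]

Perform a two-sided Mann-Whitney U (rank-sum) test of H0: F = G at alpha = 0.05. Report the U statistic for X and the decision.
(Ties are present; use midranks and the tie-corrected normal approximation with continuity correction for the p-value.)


Step 1: Combine and sort all 13 observations; assign midranks.
sorted (value, group): (6,X), (7,X), (7,Y), (8,Y), (13,X), (14,Y), (18,X), (21,Y), (22,Y), (23,Y), (29,Y), (30,X), (31,Y)
ranks: 6->1, 7->2.5, 7->2.5, 8->4, 13->5, 14->6, 18->7, 21->8, 22->9, 23->10, 29->11, 30->12, 31->13
Step 2: Rank sum for X: R1 = 1 + 2.5 + 5 + 7 + 12 = 27.5.
Step 3: U_X = R1 - n1(n1+1)/2 = 27.5 - 5*6/2 = 27.5 - 15 = 12.5.
       U_Y = n1*n2 - U_X = 40 - 12.5 = 27.5.
Step 4: Ties are present, so use the tie-corrected normal approximation (with continuity correction) for the p-value.
Step 5: p-value = 0.304842; compare to alpha = 0.05. fail to reject H0.

U_X = 12.5, p = 0.304842, fail to reject H0 at alpha = 0.05.


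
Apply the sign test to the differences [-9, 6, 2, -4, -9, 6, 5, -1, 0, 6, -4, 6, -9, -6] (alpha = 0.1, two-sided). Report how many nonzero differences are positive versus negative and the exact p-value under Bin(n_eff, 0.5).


Step 1: Discard zero differences. Original n = 14; n_eff = number of nonzero differences = 13.
Nonzero differences (with sign): -9, +6, +2, -4, -9, +6, +5, -1, +6, -4, +6, -9, -6
Step 2: Count signs: positive = 6, negative = 7.
Step 3: Under H0: P(positive) = 0.5, so the number of positives S ~ Bin(13, 0.5).
Step 4: Two-sided exact p-value = sum of Bin(13,0.5) probabilities at or below the observed probability = 1.000000.
Step 5: alpha = 0.1. fail to reject H0.

n_eff = 13, pos = 6, neg = 7, p = 1.000000, fail to reject H0.


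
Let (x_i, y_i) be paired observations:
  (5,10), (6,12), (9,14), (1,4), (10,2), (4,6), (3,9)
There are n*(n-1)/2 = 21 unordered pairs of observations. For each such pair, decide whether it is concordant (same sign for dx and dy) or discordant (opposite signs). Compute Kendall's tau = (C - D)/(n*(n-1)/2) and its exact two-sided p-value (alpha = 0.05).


Step 1: Enumerate the 21 unordered pairs (i,j) with i<j and classify each by sign(x_j-x_i) * sign(y_j-y_i).
  (1,2):dx=+1,dy=+2->C; (1,3):dx=+4,dy=+4->C; (1,4):dx=-4,dy=-6->C; (1,5):dx=+5,dy=-8->D
  (1,6):dx=-1,dy=-4->C; (1,7):dx=-2,dy=-1->C; (2,3):dx=+3,dy=+2->C; (2,4):dx=-5,dy=-8->C
  (2,5):dx=+4,dy=-10->D; (2,6):dx=-2,dy=-6->C; (2,7):dx=-3,dy=-3->C; (3,4):dx=-8,dy=-10->C
  (3,5):dx=+1,dy=-12->D; (3,6):dx=-5,dy=-8->C; (3,7):dx=-6,dy=-5->C; (4,5):dx=+9,dy=-2->D
  (4,6):dx=+3,dy=+2->C; (4,7):dx=+2,dy=+5->C; (5,6):dx=-6,dy=+4->D; (5,7):dx=-7,dy=+7->D
  (6,7):dx=-1,dy=+3->D
Step 2: C = 14, D = 7, total pairs = 21.
Step 3: tau = (C - D)/(n(n-1)/2) = (14 - 7)/21 = 0.333333.
Step 4: Exact two-sided p-value (enumerate n! = 5040 permutations of y under H0): p = 0.381349.
Step 5: alpha = 0.05. fail to reject H0.

tau_b = 0.3333 (C=14, D=7), p = 0.381349, fail to reject H0.


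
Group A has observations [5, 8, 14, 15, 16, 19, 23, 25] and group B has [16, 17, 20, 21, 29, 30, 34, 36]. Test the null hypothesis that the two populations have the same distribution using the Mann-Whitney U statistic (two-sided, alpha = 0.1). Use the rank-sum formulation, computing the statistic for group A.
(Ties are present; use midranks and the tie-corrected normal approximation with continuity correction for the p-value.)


Step 1: Combine and sort all 16 observations; assign midranks.
sorted (value, group): (5,X), (8,X), (14,X), (15,X), (16,X), (16,Y), (17,Y), (19,X), (20,Y), (21,Y), (23,X), (25,X), (29,Y), (30,Y), (34,Y), (36,Y)
ranks: 5->1, 8->2, 14->3, 15->4, 16->5.5, 16->5.5, 17->7, 19->8, 20->9, 21->10, 23->11, 25->12, 29->13, 30->14, 34->15, 36->16
Step 2: Rank sum for X: R1 = 1 + 2 + 3 + 4 + 5.5 + 8 + 11 + 12 = 46.5.
Step 3: U_X = R1 - n1(n1+1)/2 = 46.5 - 8*9/2 = 46.5 - 36 = 10.5.
       U_Y = n1*n2 - U_X = 64 - 10.5 = 53.5.
Step 4: Ties are present, so use the tie-corrected normal approximation (with continuity correction) for the p-value.
Step 5: p-value = 0.027310; compare to alpha = 0.1. reject H0.

U_X = 10.5, p = 0.027310, reject H0 at alpha = 0.1.


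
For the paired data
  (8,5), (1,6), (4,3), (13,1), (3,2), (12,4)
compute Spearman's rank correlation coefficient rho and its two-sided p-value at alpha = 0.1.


Step 1: Rank x and y separately (midranks; no ties here).
rank(x): 8->4, 1->1, 4->3, 13->6, 3->2, 12->5
rank(y): 5->5, 6->6, 3->3, 1->1, 2->2, 4->4
Step 2: d_i = R_x(i) - R_y(i); compute d_i^2.
  (4-5)^2=1, (1-6)^2=25, (3-3)^2=0, (6-1)^2=25, (2-2)^2=0, (5-4)^2=1
sum(d^2) = 52.
Step 3: rho = 1 - 6*52 / (6*(6^2 - 1)) = 1 - 312/210 = -0.485714.
Step 4: Under H0, t = rho * sqrt((n-2)/(1-rho^2)) = -1.1113 ~ t(4).
Step 5: Two-sided p-value from the t-distribution with 4 df = 0.328723.
Step 6: alpha = 0.1. fail to reject H0.

rho = -0.4857, p = 0.328723, fail to reject H0 at alpha = 0.1.


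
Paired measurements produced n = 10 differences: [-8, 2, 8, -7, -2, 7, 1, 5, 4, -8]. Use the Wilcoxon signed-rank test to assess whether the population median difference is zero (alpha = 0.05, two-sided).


Step 1: Drop any zero differences (none here) and take |d_i|.
|d| = [8, 2, 8, 7, 2, 7, 1, 5, 4, 8]
Step 2: Midrank |d_i| (ties get averaged ranks).
ranks: |8|->9, |2|->2.5, |8|->9, |7|->6.5, |2|->2.5, |7|->6.5, |1|->1, |5|->5, |4|->4, |8|->9
Step 3: Attach original signs; sum ranks with positive sign and with negative sign.
W+ = 2.5 + 9 + 6.5 + 1 + 5 + 4 = 28
W- = 9 + 6.5 + 2.5 + 9 = 27
(Check: W+ + W- = 55 should equal n(n+1)/2 = 55.)
Step 4: Test statistic W = min(W+, W-) = 27.
Step 5: Ties in |d|, so use the tie-corrected normal approximation.
        E[W] = n(n+1)/4 = 10*11/4 = 27.5.
        Tie groups: |d|=2 (t=2), |d|=7 (t=2), |d|=8 (t=3); sum(t^3 - t) = 36.
        Var[W] = n(n+1)(2n+1)/24 - sum(t^3-t)/48 = 2310/24 - 36/48 = 95.5.
        z = (W - E[W]) / sqrt(Var[W]) = (27 - 27.5) / 9.7724 = -0.0512.
        Two-sided p = 2*Phi(z) = 0.959194.
Step 6: alpha = 0.05. fail to reject H0.

W+ = 28, W- = 27, W = min = 27, p = 0.959194, fail to reject H0.


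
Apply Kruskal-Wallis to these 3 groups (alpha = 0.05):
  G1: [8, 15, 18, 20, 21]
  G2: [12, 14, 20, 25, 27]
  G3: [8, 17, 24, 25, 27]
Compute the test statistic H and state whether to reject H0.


Step 1: Combine all N = 15 observations and assign midranks.
sorted (value, group, rank): (8,G1,1.5), (8,G3,1.5), (12,G2,3), (14,G2,4), (15,G1,5), (17,G3,6), (18,G1,7), (20,G1,8.5), (20,G2,8.5), (21,G1,10), (24,G3,11), (25,G2,12.5), (25,G3,12.5), (27,G2,14.5), (27,G3,14.5)
Step 2: Sum ranks within each group.
R_1 = 32 (n_1 = 5)
R_2 = 42.5 (n_2 = 5)
R_3 = 45.5 (n_3 = 5)
Step 3: H = 12/(N(N+1)) * sum(R_i^2/n_i) - 3(N+1)
     = 12/(15*16) * (32^2/5 + 42.5^2/5 + 45.5^2/5) - 3*16
     = 0.050000 * 980.1 - 48
     = 1.005000.
Step 4: Ties present; correction factor C = 1 - 24/(15^3 - 15) = 0.992857. Corrected H = 1.005000 / 0.992857 = 1.012230.
Step 5: Under H0, H ~ chi^2(2); p-value = 0.602833.
Step 6: alpha = 0.05. fail to reject H0.

H = 1.0122, df = 2, p = 0.602833, fail to reject H0.


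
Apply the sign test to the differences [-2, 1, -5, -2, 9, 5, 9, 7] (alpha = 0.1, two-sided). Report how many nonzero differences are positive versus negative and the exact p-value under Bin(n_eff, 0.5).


Step 1: Discard zero differences. Original n = 8; n_eff = number of nonzero differences = 8.
Nonzero differences (with sign): -2, +1, -5, -2, +9, +5, +9, +7
Step 2: Count signs: positive = 5, negative = 3.
Step 3: Under H0: P(positive) = 0.5, so the number of positives S ~ Bin(8, 0.5).
Step 4: Two-sided exact p-value = sum of Bin(8,0.5) probabilities at or below the observed probability = 0.726562.
Step 5: alpha = 0.1. fail to reject H0.

n_eff = 8, pos = 5, neg = 3, p = 0.726562, fail to reject H0.


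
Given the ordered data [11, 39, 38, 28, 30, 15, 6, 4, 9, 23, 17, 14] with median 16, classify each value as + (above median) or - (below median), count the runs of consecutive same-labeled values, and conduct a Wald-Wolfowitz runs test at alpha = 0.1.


Step 1: Compute median = 16; label A = above, B = below.
Labels in order: BAAAABBBBAAB  (n_A = 6, n_B = 6)
Step 2: Count runs R = 5.
Step 3: Under H0 (random ordering), E[R] = 2*n_A*n_B/(n_A+n_B) + 1 = 2*6*6/12 + 1 = 7.0000.
        Var[R] = 2*n_A*n_B*(2*n_A*n_B - n_A - n_B) / ((n_A+n_B)^2 * (n_A+n_B-1)) = 4320/1584 = 2.7273.
        SD[R] = 1.6514.
Step 4: Continuity-corrected z = (R + 0.5 - E[R]) / SD[R] = (5 + 0.5 - 7.0000) / 1.6514 = -0.9083.
Step 5: Two-sided p-value via normal approximation = 2*(1 - Phi(|z|)) = 0.363722.
Step 6: alpha = 0.1. fail to reject H0.

R = 5, z = -0.9083, p = 0.363722, fail to reject H0.


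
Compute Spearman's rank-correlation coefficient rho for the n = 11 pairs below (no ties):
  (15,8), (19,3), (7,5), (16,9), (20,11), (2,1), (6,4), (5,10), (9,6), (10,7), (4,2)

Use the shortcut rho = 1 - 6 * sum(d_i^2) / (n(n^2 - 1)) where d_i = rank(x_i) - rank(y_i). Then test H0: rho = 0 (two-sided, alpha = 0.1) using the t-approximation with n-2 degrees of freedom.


Step 1: Rank x and y separately (midranks; no ties here).
rank(x): 15->8, 19->10, 7->5, 16->9, 20->11, 2->1, 6->4, 5->3, 9->6, 10->7, 4->2
rank(y): 8->8, 3->3, 5->5, 9->9, 11->11, 1->1, 4->4, 10->10, 6->6, 7->7, 2->2
Step 2: d_i = R_x(i) - R_y(i); compute d_i^2.
  (8-8)^2=0, (10-3)^2=49, (5-5)^2=0, (9-9)^2=0, (11-11)^2=0, (1-1)^2=0, (4-4)^2=0, (3-10)^2=49, (6-6)^2=0, (7-7)^2=0, (2-2)^2=0
sum(d^2) = 98.
Step 3: rho = 1 - 6*98 / (11*(11^2 - 1)) = 1 - 588/1320 = 0.554545.
Step 4: Under H0, t = rho * sqrt((n-2)/(1-rho^2)) = 1.9992 ~ t(9).
Step 5: Two-sided p-value from the t-distribution with 9 df = 0.076652.
Step 6: alpha = 0.1. reject H0.

rho = 0.5545, p = 0.076652, reject H0 at alpha = 0.1.


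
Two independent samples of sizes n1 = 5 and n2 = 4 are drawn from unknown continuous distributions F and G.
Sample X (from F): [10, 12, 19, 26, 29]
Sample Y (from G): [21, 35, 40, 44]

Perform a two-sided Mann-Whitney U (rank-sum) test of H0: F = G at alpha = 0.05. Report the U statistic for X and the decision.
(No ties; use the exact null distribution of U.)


Step 1: Combine and sort all 9 observations; assign midranks.
sorted (value, group): (10,X), (12,X), (19,X), (21,Y), (26,X), (29,X), (35,Y), (40,Y), (44,Y)
ranks: 10->1, 12->2, 19->3, 21->4, 26->5, 29->6, 35->7, 40->8, 44->9
Step 2: Rank sum for X: R1 = 1 + 2 + 3 + 5 + 6 = 17.
Step 3: U_X = R1 - n1(n1+1)/2 = 17 - 5*6/2 = 17 - 15 = 2.
       U_Y = n1*n2 - U_X = 20 - 2 = 18.
Step 4: No ties, so the exact null distribution of U (based on enumerating the C(9,5) = 126 equally likely rank assignments) gives the two-sided p-value.
Step 5: p-value = 0.063492; compare to alpha = 0.05. fail to reject H0.

U_X = 2, p = 0.063492, fail to reject H0 at alpha = 0.05.


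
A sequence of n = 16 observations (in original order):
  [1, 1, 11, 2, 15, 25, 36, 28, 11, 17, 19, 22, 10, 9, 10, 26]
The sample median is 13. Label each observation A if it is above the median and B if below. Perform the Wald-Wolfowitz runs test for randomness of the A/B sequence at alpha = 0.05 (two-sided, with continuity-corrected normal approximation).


Step 1: Compute median = 13; label A = above, B = below.
Labels in order: BBBBAAAABAAABBBA  (n_A = 8, n_B = 8)
Step 2: Count runs R = 6.
Step 3: Under H0 (random ordering), E[R] = 2*n_A*n_B/(n_A+n_B) + 1 = 2*8*8/16 + 1 = 9.0000.
        Var[R] = 2*n_A*n_B*(2*n_A*n_B - n_A - n_B) / ((n_A+n_B)^2 * (n_A+n_B-1)) = 14336/3840 = 3.7333.
        SD[R] = 1.9322.
Step 4: Continuity-corrected z = (R + 0.5 - E[R]) / SD[R] = (6 + 0.5 - 9.0000) / 1.9322 = -1.2939.
Step 5: Two-sided p-value via normal approximation = 2*(1 - Phi(|z|)) = 0.195709.
Step 6: alpha = 0.05. fail to reject H0.

R = 6, z = -1.2939, p = 0.195709, fail to reject H0.


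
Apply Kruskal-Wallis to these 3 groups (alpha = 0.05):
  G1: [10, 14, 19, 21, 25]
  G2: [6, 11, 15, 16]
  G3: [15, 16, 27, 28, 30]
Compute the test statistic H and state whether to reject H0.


Step 1: Combine all N = 14 observations and assign midranks.
sorted (value, group, rank): (6,G2,1), (10,G1,2), (11,G2,3), (14,G1,4), (15,G2,5.5), (15,G3,5.5), (16,G2,7.5), (16,G3,7.5), (19,G1,9), (21,G1,10), (25,G1,11), (27,G3,12), (28,G3,13), (30,G3,14)
Step 2: Sum ranks within each group.
R_1 = 36 (n_1 = 5)
R_2 = 17 (n_2 = 4)
R_3 = 52 (n_3 = 5)
Step 3: H = 12/(N(N+1)) * sum(R_i^2/n_i) - 3(N+1)
     = 12/(14*15) * (36^2/5 + 17^2/4 + 52^2/5) - 3*15
     = 0.057143 * 872.25 - 45
     = 4.842857.
Step 4: Ties present; correction factor C = 1 - 12/(14^3 - 14) = 0.995604. Corrected H = 4.842857 / 0.995604 = 4.864238.
Step 5: Under H0, H ~ chi^2(2); p-value = 0.087850.
Step 6: alpha = 0.05. fail to reject H0.

H = 4.8642, df = 2, p = 0.087850, fail to reject H0.


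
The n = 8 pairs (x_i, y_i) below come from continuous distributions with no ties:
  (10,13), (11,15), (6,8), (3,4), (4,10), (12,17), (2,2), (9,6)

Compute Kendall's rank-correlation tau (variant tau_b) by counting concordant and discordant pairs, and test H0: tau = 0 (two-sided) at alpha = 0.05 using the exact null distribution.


Step 1: Enumerate the 28 unordered pairs (i,j) with i<j and classify each by sign(x_j-x_i) * sign(y_j-y_i).
  (1,2):dx=+1,dy=+2->C; (1,3):dx=-4,dy=-5->C; (1,4):dx=-7,dy=-9->C; (1,5):dx=-6,dy=-3->C
  (1,6):dx=+2,dy=+4->C; (1,7):dx=-8,dy=-11->C; (1,8):dx=-1,dy=-7->C; (2,3):dx=-5,dy=-7->C
  (2,4):dx=-8,dy=-11->C; (2,5):dx=-7,dy=-5->C; (2,6):dx=+1,dy=+2->C; (2,7):dx=-9,dy=-13->C
  (2,8):dx=-2,dy=-9->C; (3,4):dx=-3,dy=-4->C; (3,5):dx=-2,dy=+2->D; (3,6):dx=+6,dy=+9->C
  (3,7):dx=-4,dy=-6->C; (3,8):dx=+3,dy=-2->D; (4,5):dx=+1,dy=+6->C; (4,6):dx=+9,dy=+13->C
  (4,7):dx=-1,dy=-2->C; (4,8):dx=+6,dy=+2->C; (5,6):dx=+8,dy=+7->C; (5,7):dx=-2,dy=-8->C
  (5,8):dx=+5,dy=-4->D; (6,7):dx=-10,dy=-15->C; (6,8):dx=-3,dy=-11->C; (7,8):dx=+7,dy=+4->C
Step 2: C = 25, D = 3, total pairs = 28.
Step 3: tau = (C - D)/(n(n-1)/2) = (25 - 3)/28 = 0.785714.
Step 4: Exact two-sided p-value (enumerate n! = 40320 permutations of y under H0): p = 0.005506.
Step 5: alpha = 0.05. reject H0.

tau_b = 0.7857 (C=25, D=3), p = 0.005506, reject H0.
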